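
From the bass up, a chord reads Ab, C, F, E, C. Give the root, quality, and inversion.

F minor-major seventh, first inversion

The pitch classes Ab, C, F, E arrange in thirds as F–Ab–C–E: an F minor-major seventh chord.
The lowest note is Ab, the third of the chord, so this is first inversion (figured bass 6/5).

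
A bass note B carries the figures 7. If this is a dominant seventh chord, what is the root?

The figures 7 mean the root of the chord is in the bass. If B is the root of a dominant seventh chord, the root is B (chord tones B–D#–F#–A).

B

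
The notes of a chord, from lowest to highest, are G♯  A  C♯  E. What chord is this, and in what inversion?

A major seventh, third inversion

The distinct note names are G#, A, C#, E. Stacked in thirds they read A–C#–E–G#, which is a major seventh chord on A.
With the seventh (G#) in the bass, the chord is in third inversion (figured bass 4/2).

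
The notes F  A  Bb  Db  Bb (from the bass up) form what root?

Bb

Reordering F, A, Bb, Db into stacked thirds gives Bb–Db–F–A; the bottom of that stack, Bb, is the root.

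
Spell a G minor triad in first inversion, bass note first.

Bb, D, G

The chord tones are G–Bb–D. With the third (Bb) lowest for first inversion: Bb, D, G.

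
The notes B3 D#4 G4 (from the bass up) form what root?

G

The distinct letter names are B, D#, G. Arranged as a stack of thirds they read G–B–D#, so G is the root (a G augmented triad).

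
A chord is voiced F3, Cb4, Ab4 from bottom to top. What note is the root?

F

The distinct letter names are F, Cb, Ab. Arranged as a stack of thirds they read F–Ab–Cb, so F is the root (an F diminished triad).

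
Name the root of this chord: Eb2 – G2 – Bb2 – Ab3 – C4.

Ab

Eb, G, Bb, Ab, C are the tones of an Ab major ninth chord (Ab–C–Eb–G–Bb), making Ab the root.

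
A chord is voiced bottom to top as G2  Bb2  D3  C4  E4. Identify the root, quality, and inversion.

C dominant ninth, second inversion

The distinct note names are G, Bb, D, C, E. Stacked in thirds they read C–E–G–Bb–D, which is a dominant ninth chord on C.
With the fifth (G) in the bass, the chord is in second inversion.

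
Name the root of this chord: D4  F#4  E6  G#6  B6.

D, F#, E, G#, B are the tones of an E dominant ninth chord (E–G#–B–D–F#), making E the root.

E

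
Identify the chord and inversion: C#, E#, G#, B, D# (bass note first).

C# dominant ninth, root position

The distinct note names are C#, E#, G#, B, D#. Stacked in thirds they read C#–E#–G#–B–D#, which is a dominant ninth chord on C#.
C# is the root of C# dominant ninth; root in the bass means root position.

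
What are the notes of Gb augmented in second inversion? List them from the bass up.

D, Gb, Bb

The chord tones are Gb–Bb–D. With the fifth (D) lowest for second inversion: D, Gb, Bb.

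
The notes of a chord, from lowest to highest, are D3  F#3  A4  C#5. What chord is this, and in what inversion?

D major seventh, root position

The pitch classes D, F#, A, C# arrange in thirds as D–F#–A–C#: a D major seventh chord.
D is the root of D major seventh; root in the bass means root position (figured bass 7).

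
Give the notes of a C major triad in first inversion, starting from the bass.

E, G, C

The chord tones are C–E–G. With the third (E) lowest for first inversion: E, G, C.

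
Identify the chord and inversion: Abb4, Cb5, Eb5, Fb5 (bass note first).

Fb minor-major seventh, first inversion

The pitch classes Abb, Cb, Eb, Fb arrange in thirds as Fb–Abb–Cb–Eb: an Fb minor-major seventh chord.
Abb is the third of Fb minor-major seventh; third in the bass means first inversion (figured bass 6/5).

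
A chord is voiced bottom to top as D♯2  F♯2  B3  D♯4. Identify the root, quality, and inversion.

The pitch classes D#, F#, B arrange in thirds as B–D#–F#: a B major triad.
D# is the third of B major; third in the bass means first inversion (figured bass 6).

B major, first inversion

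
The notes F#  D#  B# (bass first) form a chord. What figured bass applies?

6/4

The notes F#, D#, B# stack in thirds as B#–D#–F# — a B# diminished triad. The bass F# is the fifth, so this is second inversion: figured 6/4.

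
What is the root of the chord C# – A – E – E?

A

C#, A, E are the tones of an A major triad (A–C#–E), making A the root.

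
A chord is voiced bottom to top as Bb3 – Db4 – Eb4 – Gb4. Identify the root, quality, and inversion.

Eb minor seventh, second inversion

The distinct note names are Bb, Db, Eb, Gb. Stacked in thirds they read Eb–Gb–Bb–Db, which is a minor seventh chord on Eb.
The lowest note is Bb, the fifth of the chord, so this is second inversion (figured bass 4/3).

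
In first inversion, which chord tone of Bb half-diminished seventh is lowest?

The third of Bb half-diminished seventh (Bb–Db–Fb–Ab) is Db; that is the bass in first inversion.

Db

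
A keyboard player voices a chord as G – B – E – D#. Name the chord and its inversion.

The distinct note names are G, B, E, D#. Stacked in thirds they read E–G–B–D#, which is a minor-major seventh chord on E.
With the third (G) in the bass, the chord is in first inversion (figured bass 6/5).

E minor-major seventh, first inversion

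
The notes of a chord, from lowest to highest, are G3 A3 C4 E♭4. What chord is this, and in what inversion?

A half-diminished seventh, third inversion

The distinct note names are G, A, C, Eb. Stacked in thirds they read A–C–Eb–G, which is a half-diminished seventh chord on A.
The lowest note is G, the seventh of the chord, so this is third inversion (figured bass 4/2).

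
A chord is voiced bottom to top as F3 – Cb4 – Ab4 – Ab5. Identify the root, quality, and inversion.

F diminished, root position

The distinct note names are F, Cb, Ab. Stacked in thirds they read F–Ab–Cb, which is a diminished triad on F.
With the root (F) in the bass, the chord is in root position (figured bass 5/3).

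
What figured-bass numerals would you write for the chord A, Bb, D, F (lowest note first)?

The notes A, Bb, D, F stack in thirds as Bb–D–F–A — a Bb major seventh chord. The bass A is the seventh, so this is third inversion: figured 4/2.

4/2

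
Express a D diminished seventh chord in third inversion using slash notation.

Ddim7/Cb

Third inversion of D diminished seventh has the seventh (Cb) in the bass. As a slash chord: Ddim7/Cb.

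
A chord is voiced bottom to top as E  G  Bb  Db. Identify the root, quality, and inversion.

The distinct note names are E, G, Bb, Db. Stacked in thirds they read E–G–Bb–Db, which is a diminished seventh chord on E.
With the root (E) in the bass, the chord is in root position (figured bass 7).

E diminished seventh, root position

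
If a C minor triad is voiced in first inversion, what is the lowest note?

Eb

In first inversion the third is lowest. For C minor (C–Eb–G) that is Eb.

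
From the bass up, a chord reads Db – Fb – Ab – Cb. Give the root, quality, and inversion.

Db minor seventh, root position

The distinct note names are Db, Fb, Ab, Cb. Stacked in thirds they read Db–Fb–Ab–Cb, which is a minor seventh chord on Db.
With the root (Db) in the bass, the chord is in root position (figured bass 7).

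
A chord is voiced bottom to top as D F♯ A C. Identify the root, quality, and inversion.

D dominant seventh, root position

The distinct note names are D, F#, A, C. Stacked in thirds they read D–F#–A–C, which is a dominant seventh chord on D.
With the root (D) in the bass, the chord is in root position (figured bass 7).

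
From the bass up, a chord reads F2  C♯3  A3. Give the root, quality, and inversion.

F augmented, root position

The distinct note names are F, C#, A. Stacked in thirds they read F–A–C#, which is an augmented triad on F.
The lowest note is F, the root of the chord, so this is root position (figured bass 5/3).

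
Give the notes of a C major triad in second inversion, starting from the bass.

G, C, E

C major is C–E–G. Second inversion puts the fifth (G) in the bass, with the remaining tones above: G, C, E.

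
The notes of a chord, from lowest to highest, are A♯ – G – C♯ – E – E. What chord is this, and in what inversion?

A# diminished seventh, root position

The distinct note names are A#, G, C#, E. Stacked in thirds they read A#–C#–E–G, which is a diminished seventh chord on A#.
The lowest note is A#, the root of the chord, so this is root position (figured bass 7).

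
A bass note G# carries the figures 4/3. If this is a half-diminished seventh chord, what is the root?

C##

The figures 4/3 mean the fifth of the chord is in the bass. If G# is the fifth of a half-diminished seventh chord, the root is C## (chord tones C##–E#–G#–B#).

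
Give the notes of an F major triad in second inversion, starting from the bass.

Spelling F major: F–A–C. In second inversion the fifth is bass, giving C, F, A from the bottom.

C, F, A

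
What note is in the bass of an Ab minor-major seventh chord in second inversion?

Eb

The fifth of Ab minor-major seventh (Ab–Cb–Eb–G) is Eb; that is the bass in second inversion.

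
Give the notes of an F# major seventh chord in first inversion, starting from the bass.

F# major seventh is F#–A#–C#–E#. First inversion puts the third (A#) in the bass, with the remaining tones above: A#, C#, E#, F#.

A#, C#, E#, F#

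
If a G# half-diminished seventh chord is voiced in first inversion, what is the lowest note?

B

The third of G# half-diminished seventh (G#–B–D–F#) is B; that is the bass in first inversion.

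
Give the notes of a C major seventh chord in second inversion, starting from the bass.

G, B, C, E

C major seventh is C–E–G–B. Second inversion puts the fifth (G) in the bass, with the remaining tones above: G, B, C, E.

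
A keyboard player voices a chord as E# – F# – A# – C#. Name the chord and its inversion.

F# major seventh, third inversion

The distinct note names are E#, F#, A#, C#. Stacked in thirds they read F#–A#–C#–E#, which is a major seventh chord on F#.
E# is the seventh of F# major seventh; seventh in the bass means third inversion (figured bass 4/2).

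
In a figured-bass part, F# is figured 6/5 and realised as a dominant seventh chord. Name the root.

D

The figures 6/5 mean the third of the chord is in the bass. If F# is the third of a dominant seventh chord, the root is D (chord tones D–F#–A–C).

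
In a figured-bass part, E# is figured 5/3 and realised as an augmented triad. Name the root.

The figures 5/3 mean the root of the chord is in the bass. If E# is the root of an augmented triad, the root is E# (chord tones E#–G##–B##).

E#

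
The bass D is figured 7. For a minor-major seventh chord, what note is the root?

The figures 7 mean the root of the chord is in the bass. If D is the root of a minor-major seventh chord, the root is D (chord tones D–F–A–C#).

D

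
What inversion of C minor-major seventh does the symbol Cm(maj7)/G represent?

second inversion

Cm(maj7)/G means C minor-major seventh with G in the bass. G is the fifth of C minor-major seventh (C–Eb–G–B), so this is second inversion.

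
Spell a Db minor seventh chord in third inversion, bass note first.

Cb, Db, Fb, Ab

The chord tones are Db–Fb–Ab–Cb. With the seventh (Cb) lowest for third inversion: Cb, Db, Fb, Ab.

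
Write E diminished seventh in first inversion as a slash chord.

Edim7/G

First inversion of E diminished seventh has the third (G) in the bass. As a slash chord: Edim7/G.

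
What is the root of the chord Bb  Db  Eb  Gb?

Reordering Bb, Db, Eb, Gb into stacked thirds gives Eb–Gb–Bb–Db; the bottom of that stack, Eb, is the root.

Eb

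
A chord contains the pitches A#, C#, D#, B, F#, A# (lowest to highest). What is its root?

A#, C#, D#, B, F# are the tones of a B major ninth chord (B–D#–F#–A#–C#), making B the root.

B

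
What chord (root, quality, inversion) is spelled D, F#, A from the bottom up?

Reducing to letter names: D, F#, A. These stack in thirds as D–F#–A — a D major triad.
With the root (D) in the bass, the chord is in root position (figured bass 5/3).

D major, root position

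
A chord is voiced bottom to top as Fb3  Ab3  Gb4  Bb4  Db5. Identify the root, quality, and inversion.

Reducing to letter names: Fb, Ab, Gb, Bb, Db. These stack in thirds as Gb–Bb–Db–Fb–Ab — a Gb dominant ninth chord.
The lowest note is Fb, the seventh of the chord, so this is third inversion.

Gb dominant ninth, third inversion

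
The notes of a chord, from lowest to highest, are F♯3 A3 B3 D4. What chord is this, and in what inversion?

B minor seventh, second inversion

Reducing to letter names: F#, A, B, D. These stack in thirds as B–D–F#–A — a B minor seventh chord.
F# is the fifth of B minor seventh; fifth in the bass means second inversion (figured bass 4/3).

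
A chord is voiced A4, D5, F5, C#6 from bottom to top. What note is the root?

Reordering A, D, F, C# into stacked thirds gives D–F–A–C#; the bottom of that stack, D, is the root.

D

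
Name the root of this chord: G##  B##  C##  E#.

Reordering G##, B##, C##, E# into stacked thirds gives C##–E#–G##–B##; the bottom of that stack, C##, is the root.

C##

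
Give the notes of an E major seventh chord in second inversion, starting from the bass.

E major seventh is E–G#–B–D#. Second inversion puts the fifth (B) in the bass, with the remaining tones above: B, D#, E, G#.

B, D#, E, G#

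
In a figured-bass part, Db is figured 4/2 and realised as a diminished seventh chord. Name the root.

E

The figures 4/2 mean the seventh of the chord is in the bass. If Db is the seventh of a diminished seventh chord, the root is E (chord tones E–G–Bb–Db).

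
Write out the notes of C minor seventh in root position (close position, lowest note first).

C, Eb, G, Bb

C minor seventh is C–Eb–G–Bb. Root position puts the root (C) in the bass, with the remaining tones above: C, Eb, G, Bb.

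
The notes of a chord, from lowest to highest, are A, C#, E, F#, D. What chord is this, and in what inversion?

The pitch classes A, C#, E, F#, D arrange in thirds as D–F#–A–C#–E: a D major ninth chord.
A is the fifth of D major ninth; fifth in the bass means second inversion.

D major ninth, second inversion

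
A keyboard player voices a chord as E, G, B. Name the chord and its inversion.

The distinct note names are E, G, B. Stacked in thirds they read E–G–B, which is a minor triad on E.
With the root (E) in the bass, the chord is in root position (figured bass 5/3).

E minor, root position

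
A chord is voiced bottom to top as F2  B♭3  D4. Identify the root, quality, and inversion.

The pitch classes F, Bb, D arrange in thirds as Bb–D–F: a Bb major triad.
The lowest note is F, the fifth of the chord, so this is second inversion (figured bass 6/4).

Bb major, second inversion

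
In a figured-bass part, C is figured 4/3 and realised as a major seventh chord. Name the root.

The figures 4/3 mean the fifth of the chord is in the bass. If C is the fifth of a major seventh chord, the root is F (chord tones F–A–C–E).

F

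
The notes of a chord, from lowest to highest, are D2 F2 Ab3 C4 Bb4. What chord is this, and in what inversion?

Reducing to letter names: D, F, Ab, C, Bb. These stack in thirds as Bb–D–F–Ab–C — a Bb dominant ninth chord.
With the third (D) in the bass, the chord is in first inversion.

Bb dominant ninth, first inversion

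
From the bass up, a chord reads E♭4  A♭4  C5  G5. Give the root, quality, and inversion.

Ab major seventh, second inversion

The distinct note names are Eb, Ab, C, G. Stacked in thirds they read Ab–C–Eb–G, which is a major seventh chord on Ab.
Eb is the fifth of Ab major seventh; fifth in the bass means second inversion (figured bass 4/3).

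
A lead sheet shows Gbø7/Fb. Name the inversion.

third inversion

Gbø7/Fb means Gb half-diminished seventh with Fb in the bass. Fb is the seventh of Gb half-diminished seventh (Gb–Bbb–Dbb–Fb), so this is third inversion.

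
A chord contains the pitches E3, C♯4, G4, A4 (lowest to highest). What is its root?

The distinct letter names are E, C#, G, A. Arranged as a stack of thirds they read A–C#–E–G, so A is the root (an A dominant seventh chord).

A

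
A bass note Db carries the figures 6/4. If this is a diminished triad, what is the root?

G

The figures 6/4 mean the fifth of the chord is in the bass. If Db is the fifth of a diminished triad, the root is G (chord tones G–Bb–Db).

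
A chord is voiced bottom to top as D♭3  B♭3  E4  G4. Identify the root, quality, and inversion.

Reducing to letter names: Db, Bb, E, G. These stack in thirds as E–G–Bb–Db — an E diminished seventh chord.
Db is the seventh of E diminished seventh; seventh in the bass means third inversion (figured bass 4/2).

E diminished seventh, third inversion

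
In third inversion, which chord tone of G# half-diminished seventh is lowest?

In third inversion the seventh is lowest. For G# half-diminished seventh (G#–B–D–F#) that is F#.

F#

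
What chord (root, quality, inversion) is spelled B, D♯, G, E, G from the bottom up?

E minor-major seventh, second inversion

Reducing to letter names: B, D#, G, E. These stack in thirds as E–G–B–D# — an E minor-major seventh chord.
The lowest note is B, the fifth of the chord, so this is second inversion (figured bass 4/3).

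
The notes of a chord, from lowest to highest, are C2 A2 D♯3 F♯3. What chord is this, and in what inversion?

The distinct note names are C, A, D#, F#. Stacked in thirds they read D#–F#–A–C, which is a diminished seventh chord on D#.
The lowest note is C, the seventh of the chord, so this is third inversion (figured bass 4/2).

D# diminished seventh, third inversion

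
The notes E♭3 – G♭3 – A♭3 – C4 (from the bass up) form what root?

Ab

Eb, Gb, Ab, C are the tones of an Ab dominant seventh chord (Ab–C–Eb–Gb), making Ab the root.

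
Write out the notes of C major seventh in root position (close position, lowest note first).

The chord tones are C–E–G–B. With the root (C) lowest for root position: C, E, G, B.

C, E, G, B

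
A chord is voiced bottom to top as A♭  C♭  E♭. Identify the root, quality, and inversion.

Ab minor, root position

The pitch classes Ab, Cb, Eb arrange in thirds as Ab–Cb–Eb: an Ab minor triad.
Ab is the root of Ab minor; root in the bass means root position (figured bass 5/3).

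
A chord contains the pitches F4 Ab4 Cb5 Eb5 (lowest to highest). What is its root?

F

Reordering F, Ab, Cb, Eb into stacked thirds gives F–Ab–Cb–Eb; the bottom of that stack, F, is the root.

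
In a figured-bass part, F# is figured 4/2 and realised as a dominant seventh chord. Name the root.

The figures 4/2 mean the seventh of the chord is in the bass. If F# is the seventh of a dominant seventh chord, the root is G# (chord tones G#–B#–D#–F#).

G#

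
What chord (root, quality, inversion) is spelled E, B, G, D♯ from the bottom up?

Reducing to letter names: E, B, G, D#. These stack in thirds as E–G–B–D# — an E minor-major seventh chord.
The lowest note is E, the root of the chord, so this is root position (figured bass 7).

E minor-major seventh, root position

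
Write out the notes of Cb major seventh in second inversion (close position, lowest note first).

The chord tones are Cb–Eb–Gb–Bb. With the fifth (Gb) lowest for second inversion: Gb, Bb, Cb, Eb.

Gb, Bb, Cb, Eb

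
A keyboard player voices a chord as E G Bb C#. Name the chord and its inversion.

C# diminished seventh, first inversion

Reducing to letter names: E, G, Bb, C#. These stack in thirds as C#–E–G–Bb — a C# diminished seventh chord.
The lowest note is E, the third of the chord, so this is first inversion (figured bass 6/5).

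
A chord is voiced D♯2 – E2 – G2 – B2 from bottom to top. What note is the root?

The distinct letter names are D#, E, G, B. Arranged as a stack of thirds they read E–G–B–D#, so E is the root (an E minor-major seventh chord).

E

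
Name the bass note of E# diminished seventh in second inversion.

B

The fifth of E# diminished seventh (E#–G#–B–D) is B; that is the bass in second inversion.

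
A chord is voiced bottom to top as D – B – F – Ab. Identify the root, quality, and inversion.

B diminished seventh, first inversion

The pitch classes D, B, F, Ab arrange in thirds as B–D–F–Ab: a B diminished seventh chord.
The lowest note is D, the third of the chord, so this is first inversion (figured bass 6/5).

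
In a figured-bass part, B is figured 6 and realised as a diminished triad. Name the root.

The figures 6 mean the third of the chord is in the bass. If B is the third of a diminished triad, the root is G# (chord tones G#–B–D).

G#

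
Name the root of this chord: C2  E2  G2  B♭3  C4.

C

Reordering C, E, G, Bb into stacked thirds gives C–E–G–Bb; the bottom of that stack, C, is the root.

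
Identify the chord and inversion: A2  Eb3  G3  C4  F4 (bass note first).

Reducing to letter names: A, Eb, G, C, F. These stack in thirds as F–A–C–Eb–G — an F dominant ninth chord.
The lowest note is A, the third of the chord, so this is first inversion.

F dominant ninth, first inversion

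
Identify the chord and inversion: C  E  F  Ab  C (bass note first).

Reducing to letter names: C, E, F, Ab. These stack in thirds as F–Ab–C–E — an F minor-major seventh chord.
The lowest note is C, the fifth of the chord, so this is second inversion (figured bass 4/3).

F minor-major seventh, second inversion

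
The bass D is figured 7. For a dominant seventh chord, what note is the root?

The figures 7 mean the root of the chord is in the bass. If D is the root of a dominant seventh chord, the root is D (chord tones D–F#–A–C).

D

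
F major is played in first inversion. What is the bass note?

The third of F major (F–A–C) is A; that is the bass in first inversion.

A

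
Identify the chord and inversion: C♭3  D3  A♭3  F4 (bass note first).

Reducing to letter names: Cb, D, Ab, F. These stack in thirds as D–F–Ab–Cb — a D diminished seventh chord.
With the seventh (Cb) in the bass, the chord is in third inversion (figured bass 4/2).

D diminished seventh, third inversion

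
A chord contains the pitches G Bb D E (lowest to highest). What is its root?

E

Reordering G, Bb, D, E into stacked thirds gives E–G–Bb–D; the bottom of that stack, E, is the root.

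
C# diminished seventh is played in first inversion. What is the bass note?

C# diminished seventh is C#–E–G–Bb. First inversion places the third in the bass: E.

E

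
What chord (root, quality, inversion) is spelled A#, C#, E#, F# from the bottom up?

F# major seventh, first inversion

The pitch classes A#, C#, E#, F# arrange in thirds as F#–A#–C#–E#: an F# major seventh chord.
With the third (A#) in the bass, the chord is in first inversion (figured bass 6/5).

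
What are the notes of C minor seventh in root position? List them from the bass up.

C, Eb, G, Bb

Spelling C minor seventh: C–Eb–G–Bb. In root position the root is bass, giving C, Eb, G, Bb from the bottom.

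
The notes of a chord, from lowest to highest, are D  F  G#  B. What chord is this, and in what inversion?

The distinct note names are D, F, G#, B. Stacked in thirds they read G#–B–D–F, which is a diminished seventh chord on G#.
The lowest note is D, the fifth of the chord, so this is second inversion (figured bass 4/3).

G# diminished seventh, second inversion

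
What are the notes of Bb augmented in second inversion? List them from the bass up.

F#, Bb, D

Bb augmented is Bb–D–F#. Second inversion puts the fifth (F#) in the bass, with the remaining tones above: F#, Bb, D.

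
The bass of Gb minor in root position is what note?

Gb

In root position the root is lowest. For Gb minor (Gb–Bbb–Db) that is Gb.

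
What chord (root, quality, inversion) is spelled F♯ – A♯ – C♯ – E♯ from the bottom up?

The pitch classes F#, A#, C#, E# arrange in thirds as F#–A#–C#–E#: an F# major seventh chord.
With the root (F#) in the bass, the chord is in root position (figured bass 7).

F# major seventh, root position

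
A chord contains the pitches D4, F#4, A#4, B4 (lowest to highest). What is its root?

B

Reordering D, F#, A#, B into stacked thirds gives B–D–F#–A#; the bottom of that stack, B, is the root.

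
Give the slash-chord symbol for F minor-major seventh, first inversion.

Fm(maj7)/Ab

First inversion of F minor-major seventh has the third (Ab) in the bass. As a slash chord: Fm(maj7)/Ab.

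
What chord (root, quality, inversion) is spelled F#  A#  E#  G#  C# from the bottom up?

F# major ninth, root position

Reducing to letter names: F#, A#, E#, G#, C#. These stack in thirds as F#–A#–C#–E#–G# — an F# major ninth chord.
With the root (F#) in the bass, the chord is in root position.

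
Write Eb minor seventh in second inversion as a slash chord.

Second inversion of Eb minor seventh has the fifth (Bb) in the bass. As a slash chord: Ebm7/Bb.

Ebm7/Bb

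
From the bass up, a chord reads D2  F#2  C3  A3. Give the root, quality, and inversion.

D dominant seventh, root position

Reducing to letter names: D, F#, C, A. These stack in thirds as D–F#–A–C — a D dominant seventh chord.
The lowest note is D, the root of the chord, so this is root position (figured bass 7).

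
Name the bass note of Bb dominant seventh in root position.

Bb

The root of Bb dominant seventh (Bb–D–F–Ab) is Bb; that is the bass in root position.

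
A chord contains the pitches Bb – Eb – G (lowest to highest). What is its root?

The distinct letter names are Bb, Eb, G. Arranged as a stack of thirds they read Eb–G–Bb, so Eb is the root (an Eb major triad).

Eb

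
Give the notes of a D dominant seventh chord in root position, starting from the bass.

D dominant seventh is D–F#–A–C. Root position puts the root (D) in the bass, with the remaining tones above: D, F#, A, C.

D, F#, A, C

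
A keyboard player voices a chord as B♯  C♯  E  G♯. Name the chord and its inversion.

C# minor-major seventh, third inversion

The pitch classes B#, C#, E, G# arrange in thirds as C#–E–G#–B#: a C# minor-major seventh chord.
B# is the seventh of C# minor-major seventh; seventh in the bass means third inversion (figured bass 4/2).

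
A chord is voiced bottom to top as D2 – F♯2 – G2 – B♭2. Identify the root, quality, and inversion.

G minor-major seventh, second inversion

Reducing to letter names: D, F#, G, Bb. These stack in thirds as G–Bb–D–F# — a G minor-major seventh chord.
With the fifth (D) in the bass, the chord is in second inversion (figured bass 4/3).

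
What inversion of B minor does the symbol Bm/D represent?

first inversion

Bm/D means B minor with D in the bass. D is the third of B minor (B–D–F#), so this is first inversion.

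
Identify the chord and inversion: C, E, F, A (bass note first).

F major seventh, second inversion

Reducing to letter names: C, E, F, A. These stack in thirds as F–A–C–E — an F major seventh chord.
C is the fifth of F major seventh; fifth in the bass means second inversion (figured bass 4/3).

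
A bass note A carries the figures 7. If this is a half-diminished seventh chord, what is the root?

The figures 7 mean the root of the chord is in the bass. If A is the root of a half-diminished seventh chord, the root is A (chord tones A–C–Eb–G).

A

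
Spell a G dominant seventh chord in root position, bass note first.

G dominant seventh is G–B–D–F. Root position puts the root (G) in the bass, with the remaining tones above: G, B, D, F.

G, B, D, F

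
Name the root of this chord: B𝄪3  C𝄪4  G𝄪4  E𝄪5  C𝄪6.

The distinct letter names are B##, C##, G##, E##. Arranged as a stack of thirds they read C##–E##–G##–B##, so C## is the root (a C## major seventh chord).

C##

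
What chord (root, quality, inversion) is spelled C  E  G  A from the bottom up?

A minor seventh, first inversion

The distinct note names are C, E, G, A. Stacked in thirds they read A–C–E–G, which is a minor seventh chord on A.
The lowest note is C, the third of the chord, so this is first inversion (figured bass 6/5).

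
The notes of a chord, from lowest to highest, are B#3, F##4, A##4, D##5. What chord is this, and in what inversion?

The distinct note names are B#, F##, A##, D##. Stacked in thirds they read B#–D##–F##–A##, which is a major seventh chord on B#.
The lowest note is B#, the root of the chord, so this is root position (figured bass 7).

B# major seventh, root position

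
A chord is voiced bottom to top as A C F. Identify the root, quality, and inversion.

The distinct note names are A, C, F. Stacked in thirds they read F–A–C, which is a major triad on F.
A is the third of F major; third in the bass means first inversion (figured bass 6).

F major, first inversion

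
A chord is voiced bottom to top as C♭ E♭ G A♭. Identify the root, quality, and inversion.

Reducing to letter names: Cb, Eb, G, Ab. These stack in thirds as Ab–Cb–Eb–G — an Ab minor-major seventh chord.
Cb is the third of Ab minor-major seventh; third in the bass means first inversion (figured bass 6/5).

Ab minor-major seventh, first inversion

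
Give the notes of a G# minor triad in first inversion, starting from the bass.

The chord tones are G#–B–D#. With the third (B) lowest for first inversion: B, D#, G#.

B, D#, G#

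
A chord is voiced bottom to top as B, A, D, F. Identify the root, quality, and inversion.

B half-diminished seventh, root position

The distinct note names are B, A, D, F. Stacked in thirds they read B–D–F–A, which is a half-diminished seventh chord on B.
B is the root of B half-diminished seventh; root in the bass means root position (figured bass 7).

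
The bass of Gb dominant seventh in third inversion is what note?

Fb

In third inversion the seventh is lowest. For Gb dominant seventh (Gb–Bb–Db–Fb) that is Fb.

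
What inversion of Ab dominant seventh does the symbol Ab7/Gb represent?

Ab7/Gb means Ab dominant seventh with Gb in the bass. Gb is the seventh of Ab dominant seventh (Ab–C–Eb–Gb), so this is third inversion.

third inversion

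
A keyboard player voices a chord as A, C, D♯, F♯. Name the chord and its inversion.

D# diminished seventh, second inversion

Reducing to letter names: A, C, D#, F#. These stack in thirds as D#–F#–A–C — a D# diminished seventh chord.
A is the fifth of D# diminished seventh; fifth in the bass means second inversion (figured bass 4/3).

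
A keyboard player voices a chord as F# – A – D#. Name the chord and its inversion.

D# diminished, first inversion

Reducing to letter names: F#, A, D#. These stack in thirds as D#–F#–A — a D# diminished triad.
The lowest note is F#, the third of the chord, so this is first inversion (figured bass 6).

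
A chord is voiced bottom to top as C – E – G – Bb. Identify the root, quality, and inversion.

The pitch classes C, E, G, Bb arrange in thirds as C–E–G–Bb: a C dominant seventh chord.
C is the root of C dominant seventh; root in the bass means root position (figured bass 7).

C dominant seventh, root position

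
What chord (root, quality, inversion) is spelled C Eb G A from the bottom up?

A half-diminished seventh, first inversion

The distinct note names are C, Eb, G, A. Stacked in thirds they read A–C–Eb–G, which is a half-diminished seventh chord on A.
With the third (C) in the bass, the chord is in first inversion (figured bass 6/5).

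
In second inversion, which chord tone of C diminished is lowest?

Gb

In second inversion the fifth is lowest. For C diminished (C–Eb–Gb) that is Gb.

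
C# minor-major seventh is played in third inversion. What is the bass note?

The seventh of C# minor-major seventh (C#–E–G#–B#) is B#; that is the bass in third inversion.

B#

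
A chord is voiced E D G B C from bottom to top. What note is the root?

C

E, D, G, B, C are the tones of a C major ninth chord (C–E–G–B–D), making C the root.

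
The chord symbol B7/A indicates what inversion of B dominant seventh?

B7/A means B dominant seventh with A in the bass. A is the seventh of B dominant seventh (B–D#–F#–A), so this is third inversion.

third inversion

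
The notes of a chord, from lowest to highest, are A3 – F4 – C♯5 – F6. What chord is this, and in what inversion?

F augmented, first inversion

The pitch classes A, F, C# arrange in thirds as F–A–C#: an F augmented triad.
With the third (A) in the bass, the chord is in first inversion (figured bass 6).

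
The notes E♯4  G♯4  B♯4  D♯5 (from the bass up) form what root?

The distinct letter names are E#, G#, B#, D#. Arranged as a stack of thirds they read E#–G#–B#–D#, so E# is the root (an E# minor seventh chord).

E#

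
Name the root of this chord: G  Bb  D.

G

G, Bb, D are the tones of a G minor triad (G–Bb–D), making G the root.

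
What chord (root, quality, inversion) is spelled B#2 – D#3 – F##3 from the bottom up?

B# minor, root position

The distinct note names are B#, D#, F##. Stacked in thirds they read B#–D#–F##, which is a minor triad on B#.
The lowest note is B#, the root of the chord, so this is root position (figured bass 5/3).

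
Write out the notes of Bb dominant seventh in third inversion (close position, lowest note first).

Ab, Bb, D, F

The chord tones are Bb–D–F–Ab. With the seventh (Ab) lowest for third inversion: Ab, Bb, D, F.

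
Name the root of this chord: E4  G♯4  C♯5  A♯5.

E, G#, C#, A# are the tones of an A# half-diminished seventh chord (A#–C#–E–G#), making A# the root.

A#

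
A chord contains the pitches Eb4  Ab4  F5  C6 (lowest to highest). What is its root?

F

The distinct letter names are Eb, Ab, F, C. Arranged as a stack of thirds they read F–Ab–C–Eb, so F is the root (an F minor seventh chord).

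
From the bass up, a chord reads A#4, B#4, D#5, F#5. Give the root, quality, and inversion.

B# half-diminished seventh, third inversion

The pitch classes A#, B#, D#, F# arrange in thirds as B#–D#–F#–A#: a B# half-diminished seventh chord.
The lowest note is A#, the seventh of the chord, so this is third inversion (figured bass 4/2).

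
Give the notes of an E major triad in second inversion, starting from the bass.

B, E, G#

The chord tones are E–G#–B. With the fifth (B) lowest for second inversion: B, E, G#.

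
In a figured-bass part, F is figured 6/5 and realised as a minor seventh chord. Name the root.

The figures 6/5 mean the third of the chord is in the bass. If F is the third of a minor seventh chord, the root is D (chord tones D–F–A–C).

D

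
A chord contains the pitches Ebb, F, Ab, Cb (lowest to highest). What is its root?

Reordering Ebb, F, Ab, Cb into stacked thirds gives F–Ab–Cb–Ebb; the bottom of that stack, F, is the root.

F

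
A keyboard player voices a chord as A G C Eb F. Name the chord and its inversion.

Reducing to letter names: A, G, C, Eb, F. These stack in thirds as F–A–C–Eb–G — an F dominant ninth chord.
The lowest note is A, the third of the chord, so this is first inversion.

F dominant ninth, first inversion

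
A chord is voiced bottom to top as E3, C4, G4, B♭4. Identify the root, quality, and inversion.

C dominant seventh, first inversion

The distinct note names are E, C, G, Bb. Stacked in thirds they read C–E–G–Bb, which is a dominant seventh chord on C.
E is the third of C dominant seventh; third in the bass means first inversion (figured bass 6/5).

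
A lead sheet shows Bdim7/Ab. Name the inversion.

Bdim7/Ab means B diminished seventh with Ab in the bass. Ab is the seventh of B diminished seventh (B–D–F–Ab), so this is third inversion.

third inversion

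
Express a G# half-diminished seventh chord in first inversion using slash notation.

G#ø7/B

First inversion of G# half-diminished seventh has the third (B) in the bass. As a slash chord: G#ø7/B.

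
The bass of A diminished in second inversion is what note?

Eb

The fifth of A diminished (A–C–Eb) is Eb; that is the bass in second inversion.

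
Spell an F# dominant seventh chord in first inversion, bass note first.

F# dominant seventh is F#–A#–C#–E. First inversion puts the third (A#) in the bass, with the remaining tones above: A#, C#, E, F#.

A#, C#, E, F#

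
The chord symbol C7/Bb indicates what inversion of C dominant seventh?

third inversion

C7/Bb means C dominant seventh with Bb in the bass. Bb is the seventh of C dominant seventh (C–E–G–Bb), so this is third inversion.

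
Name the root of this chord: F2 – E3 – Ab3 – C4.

Reordering F, E, Ab, C into stacked thirds gives F–Ab–C–E; the bottom of that stack, F, is the root.

F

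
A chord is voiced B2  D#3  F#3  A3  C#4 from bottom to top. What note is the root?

B

The distinct letter names are B, D#, F#, A, C#. Arranged as a stack of thirds they read B–D#–F#–A–C#, so B is the root (a B dominant ninth chord).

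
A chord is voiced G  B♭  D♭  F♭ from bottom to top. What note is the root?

G

The distinct letter names are G, Bb, Db, Fb. Arranged as a stack of thirds they read G–Bb–Db–Fb, so G is the root (a G diminished seventh chord).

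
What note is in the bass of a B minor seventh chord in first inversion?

In first inversion the third is lowest. For B minor seventh (B–D–F#–A) that is D.

D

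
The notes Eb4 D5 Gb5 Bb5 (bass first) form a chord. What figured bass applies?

The notes Eb, D, Gb, Bb stack in thirds as Eb–Gb–Bb–D — an Eb minor-major seventh chord. The bass Eb is the root, so this is root position: figured 7.

7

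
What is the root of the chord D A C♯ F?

D

D, A, C#, F are the tones of a D minor-major seventh chord (D–F–A–C#), making D the root.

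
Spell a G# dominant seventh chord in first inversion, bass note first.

B#, D#, F#, G#

Spelling G# dominant seventh: G#–B#–D#–F#. In first inversion the third is bass, giving B#, D#, F#, G# from the bottom.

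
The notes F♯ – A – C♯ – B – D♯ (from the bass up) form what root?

Reordering F#, A, C#, B, D# into stacked thirds gives B–D#–F#–A–C#; the bottom of that stack, B, is the root.

B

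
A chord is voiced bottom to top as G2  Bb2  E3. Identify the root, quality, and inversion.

Reducing to letter names: G, Bb, E. These stack in thirds as E–G–Bb — an E diminished triad.
With the third (G) in the bass, the chord is in first inversion (figured bass 6).

E diminished, first inversion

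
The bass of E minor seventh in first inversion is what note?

E minor seventh is E–G–B–D. First inversion places the third in the bass: G.

G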